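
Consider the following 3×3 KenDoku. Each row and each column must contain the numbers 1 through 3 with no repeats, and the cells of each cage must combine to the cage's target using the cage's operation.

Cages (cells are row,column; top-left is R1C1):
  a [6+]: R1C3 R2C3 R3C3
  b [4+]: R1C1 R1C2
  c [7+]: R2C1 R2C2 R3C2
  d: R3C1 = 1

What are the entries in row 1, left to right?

3 1 2

D is a freebie; hence R3C1 = 1.
Column 1 already has 1; hence R1C1 = 3.
Cage b's pair has sum 4, so R1C2 = 1.
Row 1 already has 1, so R1C3 = 2.
Column 1 now contains 3, which forces R2C1 = 2.
Column 2 now contains 1, leaving R2C2 = 3.
3 is placed in row 2; hence R2C3 = 1.
Column 2 now contains 3; hence R3C2 = 2.
Column 3 now contains 2; hence R3C3 = 3.
Filled in: 3 1 2 / 2 3 1 / 1 2 3.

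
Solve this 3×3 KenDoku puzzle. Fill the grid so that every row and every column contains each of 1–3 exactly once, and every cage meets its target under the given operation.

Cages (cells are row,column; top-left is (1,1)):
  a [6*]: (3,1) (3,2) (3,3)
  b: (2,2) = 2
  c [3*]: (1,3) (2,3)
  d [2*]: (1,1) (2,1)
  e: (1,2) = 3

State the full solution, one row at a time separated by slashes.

Cage e is given, leaving (1,2) = 3.
Row 1 now contains 3, leaving (1,3) = 1.
B is a freebie; hence (2,2) = 2.
1 is placed in column 3; hence (2,3) = 3.
Column 2 already has 2, leaving (3,2) = 1.
3 is placed in column 3, so (3,3) = 2.
Row 1 now contains 1; hence (1,1) = 2.
Row 2 already has 2, which forces (2,1) = 1.
2 is placed in row 3, leaving (3,1) = 3.

2 3 1 / 1 2 3 / 3 1 2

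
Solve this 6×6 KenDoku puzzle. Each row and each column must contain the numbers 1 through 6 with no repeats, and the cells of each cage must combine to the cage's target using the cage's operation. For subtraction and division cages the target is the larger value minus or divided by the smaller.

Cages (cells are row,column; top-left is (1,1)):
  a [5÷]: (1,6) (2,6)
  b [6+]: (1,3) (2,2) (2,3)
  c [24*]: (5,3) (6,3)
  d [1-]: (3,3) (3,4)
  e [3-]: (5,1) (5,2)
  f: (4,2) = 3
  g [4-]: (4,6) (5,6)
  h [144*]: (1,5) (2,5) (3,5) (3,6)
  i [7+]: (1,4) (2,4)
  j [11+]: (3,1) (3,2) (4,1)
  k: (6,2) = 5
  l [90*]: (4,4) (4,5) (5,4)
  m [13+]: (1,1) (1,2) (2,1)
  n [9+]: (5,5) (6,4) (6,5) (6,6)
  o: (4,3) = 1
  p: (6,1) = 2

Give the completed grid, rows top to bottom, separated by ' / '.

3 4 2 5 6 1 / 6 1 3 2 4 5 / 1 6 5 4 2 3 / 4 3 1 6 5 2 / 5 2 4 3 1 6 / 2 5 6 1 3 4

F is a freebie, so (4,2) = 3.
O is a freebie, which forces (4,3) = 1.
Cage p is given, so (6,1) = 2.
Cage k is given; hence (6,2) = 5.
The 3 cells of cage b must have sum 6, which forces (2,2) = 1.
Row 2 already has 1, which forces (2,6) = 5.
The 3 cells of cage l must have product 90, so (5,4) = 3.
Cage n needs sum 9, which forces (5,5) = 1.
Column 6 now contains 5, so (1,6) = 1.
Cage e's pair has difference 3; hence (5,1) = 5.
Cage e's pair has difference 3, so (5,2) = 2.
2 is placed in row 5, which forces (5,6) = 6.
Row 1 now contains 1, leaving (1,4) = 5.
The two cells of cage i must have sum 7, leaving (2,4) = 2.
5 is placed in column 4, which forces (4,4) = 6.
Row 4 now contains 6, which forces (4,5) = 5.
Column 6 already has 6, which forces (4,6) = 2.
Row 5 now contains 6, which forces (5,3) = 4.
The two cells of cage c must have product 24; hence (6,3) = 6.
The 4 cells of cage n must have sum 9, leaving (6,4) = 1.
Cage b needs sum 6, leaving (1,3) = 2.
2 is placed in row 2; hence (2,3) = 3.
Column 3 already has 3; hence (3,3) = 5.
1 is placed in column 4, leaving (3,4) = 4.
Row 3 now contains 4, so (3,6) = 3.
Row 4 now contains 6, which forces (4,1) = 4.
3 is placed in column 6, which forces (6,6) = 4.
Cage m needs sum 13; hence (1,1) = 3.
The 3 cells of cage m must have sum 13, leaving (1,2) = 4.
Row 1 now contains 4, so (1,5) = 6.
Column 1 now contains 4; hence (2,1) = 6.
6 is placed in column 5, which forces (2,5) = 4.
3 is placed in row 3, which forces (3,1) = 1.
Row 3 now contains 4, leaving (3,2) = 6.
Cage h needs product 144, leaving (3,5) = 2.
4 is placed in row 6; hence (6,5) = 3.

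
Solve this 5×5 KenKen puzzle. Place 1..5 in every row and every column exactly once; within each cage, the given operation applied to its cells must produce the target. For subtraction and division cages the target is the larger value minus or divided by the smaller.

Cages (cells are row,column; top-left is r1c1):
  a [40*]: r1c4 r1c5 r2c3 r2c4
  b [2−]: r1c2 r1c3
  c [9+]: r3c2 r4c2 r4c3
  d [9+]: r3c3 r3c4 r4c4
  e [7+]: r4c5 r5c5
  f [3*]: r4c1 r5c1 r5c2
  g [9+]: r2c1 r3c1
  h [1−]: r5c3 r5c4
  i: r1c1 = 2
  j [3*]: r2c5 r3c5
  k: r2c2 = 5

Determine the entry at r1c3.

1

Cage i is given, which forces r1c1 = 2.
K is a freebie, leaving r2c2 = 5.
Cage f has product 3, leaving r4c1 = 1.
Cage f has product 3, which forces r5c1 = 3.
Cage f has product 3, which forces r5c2 = 1.
Cage b needs two cells with difference 2, leaving r1c2 = 3.
5 is placed in row 2, so r2c1 = 4.
Cage g's pair has sum 9; hence r3c1 = 5.
The 3 cells of cage c must have sum 9; hence r4c3 = 3.
In row 1, 1 can only go at r1c3, so r1c3 = 1.
1 is placed in column 3, leaving r2c3 = 2.
The 4 cells of cage a must have product 40, which forces r2c4 = 1.
Row 2 now contains 1, so r2c5 = 3.
2 is placed in column 3, so r3c3 = 4.
Column 4 already has 1, so r3c4 = 3.
Column 5 already has 3; hence r3c5 = 1.
4 is placed in column 3, leaving r5c3 = 5.
5 is placed in row 5, which forces r5c4 = 4.
5 is placed in row 5, so r5c5 = 2.
Column 4 already has 4, so r1c4 = 5.
Cage a needs product 40; hence r1c5 = 4.
Row 3 already has 4, leaving r3c2 = 2.
The 3 cells of cage c must have sum 9, leaving r4c2 = 4.
Column 4 already has 4; hence r4c4 = 2.
2 is placed in column 5; hence r4c5 = 5.
Filled in: 2 3 1 5 4 / 4 5 2 1 3 / 5 2 4 3 1 / 1 4 3 2 5 / 3 1 5 4 2.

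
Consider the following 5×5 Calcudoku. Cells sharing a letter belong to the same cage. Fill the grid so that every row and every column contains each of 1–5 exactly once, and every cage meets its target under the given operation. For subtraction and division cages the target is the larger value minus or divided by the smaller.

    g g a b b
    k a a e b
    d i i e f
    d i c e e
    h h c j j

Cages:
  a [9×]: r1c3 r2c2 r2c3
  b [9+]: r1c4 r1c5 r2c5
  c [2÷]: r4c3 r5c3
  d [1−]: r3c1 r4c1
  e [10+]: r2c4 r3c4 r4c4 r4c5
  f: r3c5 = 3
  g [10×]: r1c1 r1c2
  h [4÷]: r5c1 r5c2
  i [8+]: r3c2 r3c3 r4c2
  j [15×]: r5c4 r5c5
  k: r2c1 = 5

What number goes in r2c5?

Cage a has product 9, leaving r1c3 = 3.
Cage k is a single given cell, so r2c1 = 5.
The 3 cells of cage a must have product 9; hence r2c2 = 3.
Cage a has product 9, which forces r2c3 = 1.
Cage f is a single given cell, so r3c5 = 3.
3 is placed in column 5, which forces r5c5 = 5.
5 is placed in column 1, leaving r1c1 = 2.
Cage g needs two cells with product 10, so r1c2 = 5.
The 3 cells of cage b must have sum 9, so r1c4 = 4.
The 3 cells of cage b must have sum 9, leaving r1c5 = 1.
Column 4 already has 4, which forces r2c4 = 2.
The 3 cells of cage b must have sum 9; hence r2c5 = 4.
Column 5 already has 4; hence r4c5 = 2.
5 is placed in row 5, leaving r5c4 = 3.
Cage d needs two cells with difference 1, which forces r3c1 = 4.
The 3 cells of cage i must have sum 8, which forces r3c2 = 2.
Cage i has sum 8, leaving r3c3 = 5.
5 is placed in row 3, leaving r3c4 = 1.
Cage d's pair has difference 1, leaving r4c1 = 3.
Row 4 now contains 2, leaving r4c2 = 1.
Row 4 now contains 2, which forces r4c3 = 4.
1 is placed in column 4; hence r4c4 = 5.
4 is placed in column 1, which forces r5c1 = 1.
1 is placed in column 2, leaving r5c2 = 4.
The two cells of cage c must have quotient 2, leaving r5c3 = 2.
The full grid is 2 5 3 4 1 / 5 3 1 2 4 / 4 2 5 1 3 / 3 1 4 5 2 / 1 4 2 3 5.

4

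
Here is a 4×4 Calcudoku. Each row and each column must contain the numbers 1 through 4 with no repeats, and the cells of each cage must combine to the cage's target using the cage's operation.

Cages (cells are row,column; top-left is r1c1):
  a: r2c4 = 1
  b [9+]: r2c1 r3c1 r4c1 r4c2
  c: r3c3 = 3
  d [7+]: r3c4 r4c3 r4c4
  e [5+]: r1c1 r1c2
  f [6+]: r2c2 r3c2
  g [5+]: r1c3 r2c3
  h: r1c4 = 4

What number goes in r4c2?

Cage h is given, so r1c4 = 4.
A is a freebie; hence r2c4 = 1.
C is a freebie, so r3c3 = 3.
3 is placed in row 3, so r3c4 = 2.
Column 4 already has 2, leaving r4c4 = 3.
Cage g needs two cells with sum 5; hence r1c3 = 1.
Cage f's pair has sum 6, so r2c2 = 2.
Cage g's pair has sum 5, leaving r2c3 = 4.
Row 3 now contains 2, which forces r3c2 = 4.
2 is placed in column 2, so r4c2 = 1.
Cage d has sum 7; hence r4c3 = 2.
Cage e needs two cells with sum 5, which forces r1c1 = 2.
2 is placed in column 2, leaving r1c2 = 3.
Row 2 already has 2, leaving r2c1 = 3.
4 is placed in row 3, which forces r3c1 = 1.
Row 4 now contains 1, leaving r4c1 = 4.
The full grid is 2 3 1 4 / 3 2 4 1 / 1 4 3 2 / 4 1 2 3.

1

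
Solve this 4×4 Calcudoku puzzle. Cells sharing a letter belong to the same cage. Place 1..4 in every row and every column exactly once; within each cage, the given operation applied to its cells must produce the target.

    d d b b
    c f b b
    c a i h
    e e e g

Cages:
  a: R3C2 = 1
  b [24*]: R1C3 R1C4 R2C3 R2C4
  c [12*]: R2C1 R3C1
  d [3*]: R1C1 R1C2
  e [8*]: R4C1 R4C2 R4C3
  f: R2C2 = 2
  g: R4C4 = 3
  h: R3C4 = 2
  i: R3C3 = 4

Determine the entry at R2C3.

3

Cage f is given, leaving R2C2 = 2.
Cage a is given, which forces R3C2 = 1.
Cage i is a single given cell, which forces R3C3 = 4.
Cage h is given, which forces R3C4 = 2.
Column 2 already has 1, which forces R4C2 = 4.
G is a freebie, which forces R4C4 = 3.
The two cells of cage d must have product 3; hence R1C1 = 1.
Column 2 already has 1, so R1C2 = 3.
Cage b needs product 24, which forces R1C3 = 2.
Row 1 now contains 1, leaving R1C4 = 4.
The two cells of cage c must have product 12; hence R2C1 = 4.
Cage b has product 24; hence R2C3 = 3.
Column 4 already has 4, so R2C4 = 1.
Row 3 already has 4, so R3C1 = 3.
Column 1 now contains 1, leaving R4C1 = 2.
2 is placed in column 3, which forces R4C3 = 1.
Completed grid: 1 3 2 4 / 4 2 3 1 / 3 1 4 2 / 2 4 1 3.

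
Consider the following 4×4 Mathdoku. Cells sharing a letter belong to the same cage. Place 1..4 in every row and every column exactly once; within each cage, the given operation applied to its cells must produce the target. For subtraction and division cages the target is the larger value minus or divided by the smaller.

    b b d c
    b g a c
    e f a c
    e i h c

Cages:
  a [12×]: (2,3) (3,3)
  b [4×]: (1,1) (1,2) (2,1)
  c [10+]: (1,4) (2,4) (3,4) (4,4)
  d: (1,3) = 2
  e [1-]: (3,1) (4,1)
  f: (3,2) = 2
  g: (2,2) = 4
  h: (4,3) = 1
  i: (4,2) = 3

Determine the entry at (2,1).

Cage d is a single given cell, which forces (1,3) = 2.
Cage g is a single given cell, so (2,2) = 4.
Row 2 already has 4, leaving (2,3) = 3.
Cage f is given, which forces (3,2) = 2.
3 is placed in column 3, which forces (3,3) = 4.
Cage i is given, so (4,2) = 3.
H is a freebie, leaving (4,3) = 1.
Cage b needs product 4, which forces (1,1) = 4.
Row 1 already has 2, which forces (1,2) = 1.
Row 1 now contains 1, so (1,4) = 3.
The 3 cells of cage b must have product 4; hence (2,1) = 1.
Row 2 already has 1, which forces (2,4) = 2.
1 is placed in column 1, leaving (3,1) = 3.
Column 4 now contains 3; hence (3,4) = 1.
Column 1 already has 4; hence (4,1) = 2.
2 is placed in column 4, leaving (4,4) = 4.
Completed grid: 4 1 2 3 / 1 4 3 2 / 3 2 4 1 / 2 3 1 4.

1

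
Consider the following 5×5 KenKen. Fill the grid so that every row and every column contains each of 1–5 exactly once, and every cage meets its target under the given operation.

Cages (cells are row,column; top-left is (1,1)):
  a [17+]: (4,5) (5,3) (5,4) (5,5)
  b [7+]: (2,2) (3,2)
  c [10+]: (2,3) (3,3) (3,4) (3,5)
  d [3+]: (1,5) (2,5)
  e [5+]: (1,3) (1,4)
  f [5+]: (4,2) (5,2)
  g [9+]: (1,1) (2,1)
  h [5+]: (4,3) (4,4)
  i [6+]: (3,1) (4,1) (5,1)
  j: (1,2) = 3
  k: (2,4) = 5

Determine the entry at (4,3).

Cage j is given, which forces (1,2) = 3.
Cage k is a single given cell, leaving (2,4) = 5.
Cage a needs sum 17, which forces (4,5) = 5.
Cage g needs two cells with sum 9, leaving (1,1) = 5.
Row 2 now contains 5, leaving (2,1) = 4.
The two cells of cage b must have sum 7, so (2,2) = 2.
Row 2 already has 2, leaving (2,5) = 1.
The two cells of cage b must have sum 7, so (3,2) = 5.
Cage a has sum 17; hence (5,3) = 5.
Column 5 already has 1, so (1,5) = 2.
Row 2 now contains 1, which forces (2,3) = 3.
Column 5 now contains 2, leaving (3,5) = 4.
Column 5 now contains 4; hence (5,5) = 3.
3 is placed in row 5, which forces (5,4) = 4.
Cage e's pair has sum 5, which forces (1,3) = 4.
Column 4 now contains 4, which forces (1,4) = 1.
Column 4 already has 1, leaving (3,4) = 2.
Cage f needs two cells with sum 5, which forces (4,2) = 4.
Column 3 now contains 4, so (4,3) = 2.
Column 4 already has 1, leaving (4,4) = 3.
Row 5 now contains 4; hence (5,2) = 1.
Cage i has sum 6, so (3,1) = 3.
2 is placed in row 3, leaving (3,3) = 1.
3 is placed in row 4, so (4,1) = 1.
Row 5 already has 1, so (5,1) = 2.
The full grid is 5 3 4 1 2 / 4 2 3 5 1 / 3 5 1 2 4 / 1 4 2 3 5 / 2 1 5 4 3.

2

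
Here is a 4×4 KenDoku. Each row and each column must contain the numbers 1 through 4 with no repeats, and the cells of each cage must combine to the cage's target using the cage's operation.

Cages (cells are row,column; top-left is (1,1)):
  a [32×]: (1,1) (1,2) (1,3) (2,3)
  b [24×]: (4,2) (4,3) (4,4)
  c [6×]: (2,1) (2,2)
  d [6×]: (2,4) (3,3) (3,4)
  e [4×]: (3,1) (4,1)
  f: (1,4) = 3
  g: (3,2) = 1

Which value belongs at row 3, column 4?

2

Cage f is given, so (1,4) = 3.
Cage a needs product 32, which forces (2,3) = 4.
G is a freebie, so (3,2) = 1.
Row 3 already has 1; hence (3,4) = 2.
Column 4 already has 2, which forces (4,4) = 4.
Column 4 already has 2, which forces (2,4) = 1.
Row 3 already has 1, which forces (3,1) = 4.
Row 3 now contains 2, leaving (3,3) = 3.
Row 4 already has 4, leaving (4,1) = 1.
3 is placed in column 3, so (4,3) = 2.
1 is placed in column 1, which forces (1,1) = 2.
Cage a has product 32; hence (1,2) = 4.
Column 3 now contains 2; hence (1,3) = 1.
Column 1 now contains 2, leaving (2,1) = 3.
Row 2 now contains 3; hence (2,2) = 2.
2 is placed in row 4, so (4,2) = 3.
Completed grid: 2 4 1 3 / 3 2 4 1 / 4 1 3 2 / 1 3 2 4.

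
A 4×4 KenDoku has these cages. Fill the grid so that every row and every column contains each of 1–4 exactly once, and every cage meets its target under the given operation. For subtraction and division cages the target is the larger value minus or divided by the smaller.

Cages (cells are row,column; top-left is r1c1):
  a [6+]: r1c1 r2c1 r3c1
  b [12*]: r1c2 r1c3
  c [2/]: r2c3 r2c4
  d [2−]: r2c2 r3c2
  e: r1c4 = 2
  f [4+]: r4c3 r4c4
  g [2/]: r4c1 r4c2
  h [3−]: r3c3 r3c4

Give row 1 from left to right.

E is a freebie; hence r1c4 = 2.
Cage c's pair has quotient 2, so r2c3 = 2.
Cage a has sum 6; hence r3c1 = 2.
Cage g needs two cells with quotient 2, so r4c2 = 2.
In row 1, 1 can only go at r1c1, so r1c1 = 1.
Column 1 now contains 1, so r2c1 = 3.
3 is placed in row 2, which forces r2c2 = 1.
Row 2 now contains 1, leaving r2c4 = 4.
Column 2 now contains 1; hence r3c2 = 3.
4 is placed in column 4, leaving r3c4 = 1.
Column 1 now contains 1, which forces r4c1 = 4.
Column 4 now contains 1, which forces r4c4 = 3.
3 is placed in column 2, so r1c2 = 4.
Cage b's pair has product 12, leaving r1c3 = 3.
Row 3 already has 1; hence r3c3 = 4.
Row 4 now contains 3; hence r4c3 = 1.
Filled in: 1 4 3 2 / 3 1 2 4 / 2 3 4 1 / 4 2 1 3.

1 4 3 2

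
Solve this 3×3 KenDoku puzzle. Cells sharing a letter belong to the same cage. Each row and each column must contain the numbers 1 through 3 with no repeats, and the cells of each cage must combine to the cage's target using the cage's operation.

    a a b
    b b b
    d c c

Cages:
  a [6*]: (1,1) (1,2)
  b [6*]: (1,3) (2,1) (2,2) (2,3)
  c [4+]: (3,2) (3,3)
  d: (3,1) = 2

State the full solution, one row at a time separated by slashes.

3 2 1 / 1 3 2 / 2 1 3

Cage b has product 6, which forces (1,3) = 1.
D is a freebie, which forces (3,1) = 2.
Column 3 now contains 1; hence (3,3) = 3.
Column 1 already has 2, so (1,1) = 3.
The two cells of cage a must have product 6, leaving (1,2) = 2.
3 is placed in column 1, which forces (2,1) = 1.
Row 2 now contains 1; hence (2,2) = 3.
Column 3 already has 3, so (2,3) = 2.
Row 3 already has 3, so (3,2) = 1.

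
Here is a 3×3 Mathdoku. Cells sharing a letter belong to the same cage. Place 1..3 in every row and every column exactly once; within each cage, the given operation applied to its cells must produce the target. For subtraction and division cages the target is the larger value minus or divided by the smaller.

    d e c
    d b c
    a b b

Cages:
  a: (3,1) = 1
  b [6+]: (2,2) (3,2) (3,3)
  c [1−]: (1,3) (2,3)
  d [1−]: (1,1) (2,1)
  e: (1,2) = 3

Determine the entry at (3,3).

E is a freebie; hence (1,2) = 3.
Cage a is a single given cell, leaving (3,1) = 1.
1 is placed in row 3, leaving (3,2) = 2.
Row 3 already has 2; hence (3,3) = 3.
Column 1 now contains 1, so (1,1) = 2.
Row 1 already has 2, so (1,3) = 1.
Cage d's pair has difference 1, which forces (2,1) = 3.
Column 2 already has 2; hence (2,2) = 1.
1 is placed in column 3, so (2,3) = 2.
The full grid is 2 3 1 / 3 1 2 / 1 2 3.

3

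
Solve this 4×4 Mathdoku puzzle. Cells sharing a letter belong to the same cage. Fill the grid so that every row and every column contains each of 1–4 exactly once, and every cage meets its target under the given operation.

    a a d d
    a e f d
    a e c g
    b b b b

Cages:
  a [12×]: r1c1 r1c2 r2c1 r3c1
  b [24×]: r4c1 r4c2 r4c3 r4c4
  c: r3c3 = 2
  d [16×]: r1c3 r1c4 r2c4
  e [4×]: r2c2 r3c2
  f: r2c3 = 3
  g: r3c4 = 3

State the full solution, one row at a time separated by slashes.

Cage f is given; hence r2c3 = 3.
C is a freebie, which forces r3c3 = 2.
Cage g is given, so r3c4 = 3.
The 4 cells of cage a must have product 12, which forces r1c1 = 3.
Column 3 now contains 2, leaving r1c3 = 4.
The 3 cells of cage d must have product 16, so r1c4 = 1.
Cage d needs product 16, which forces r2c4 = 4.
Column 3 now contains 4; hence r4c3 = 1.
Column 4 now contains 4; hence r4c4 = 2.
Row 1 now contains 1; hence r1c2 = 2.
The 4 cells of cage a must have product 12; hence r2c1 = 2.
Row 2 already has 4, which forces r2c2 = 1.
The 4 cells of cage a must have product 12, which forces r3c1 = 1.
Cage e's pair has product 4, which forces r3c2 = 4.
Row 4 now contains 2, leaving r4c1 = 4.
Cage b needs product 24; hence r4c2 = 3.

3 2 4 1 / 2 1 3 4 / 1 4 2 3 / 4 3 1 2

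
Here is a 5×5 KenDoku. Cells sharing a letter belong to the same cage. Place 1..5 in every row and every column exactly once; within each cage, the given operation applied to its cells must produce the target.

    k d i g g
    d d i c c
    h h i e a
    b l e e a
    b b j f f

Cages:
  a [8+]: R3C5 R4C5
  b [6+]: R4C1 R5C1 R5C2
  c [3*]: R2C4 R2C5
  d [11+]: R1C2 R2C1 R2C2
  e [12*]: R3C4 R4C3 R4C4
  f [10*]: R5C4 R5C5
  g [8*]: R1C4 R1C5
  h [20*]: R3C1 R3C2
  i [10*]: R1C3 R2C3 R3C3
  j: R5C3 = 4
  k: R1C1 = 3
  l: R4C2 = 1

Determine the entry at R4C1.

Cage k is a single given cell; hence R1C1 = 3.
Cage l is a single given cell, which forces R4C2 = 1.
Cage j is given, leaving R5C3 = 4.
1 is placed in row 4; hence R4C1 = 2.
2 is placed in row 4; hence R4C3 = 3.
3 is placed in row 4, so R4C4 = 4.
3 is placed in row 4, leaving R4C5 = 5.
The 3 cells of cage b must have sum 6, leaving R5C1 = 1.
Cage b has sum 6, so R5C2 = 3.
Column 5 now contains 5, leaving R5C5 = 2.
4 is placed in column 4, which forces R1C4 = 2.
2 is placed in column 5, so R1C5 = 4.
The 3 cells of cage e must have product 12, leaving R3C4 = 1.
Column 5 now contains 5; hence R3C5 = 3.
2 is placed in row 5; hence R5C4 = 5.
4 is placed in row 1, so R1C2 = 5.
Row 1 already has 5, which forces R1C3 = 1.
The 3 cells of cage d must have sum 11, so R2C1 = 4.
Cage d needs sum 11, leaving R2C2 = 2.
Row 2 already has 2, so R2C3 = 5.
1 is placed in column 4, which forces R2C4 = 3.
Column 5 already has 3; hence R2C5 = 1.
Column 1 now contains 4, which forces R3C1 = 5.
Column 2 already has 5, leaving R3C2 = 4.
Column 3 now contains 5, so R3C3 = 2.
Completed grid: 3 5 1 2 4 / 4 2 5 3 1 / 5 4 2 1 3 / 2 1 3 4 5 / 1 3 4 5 2.

2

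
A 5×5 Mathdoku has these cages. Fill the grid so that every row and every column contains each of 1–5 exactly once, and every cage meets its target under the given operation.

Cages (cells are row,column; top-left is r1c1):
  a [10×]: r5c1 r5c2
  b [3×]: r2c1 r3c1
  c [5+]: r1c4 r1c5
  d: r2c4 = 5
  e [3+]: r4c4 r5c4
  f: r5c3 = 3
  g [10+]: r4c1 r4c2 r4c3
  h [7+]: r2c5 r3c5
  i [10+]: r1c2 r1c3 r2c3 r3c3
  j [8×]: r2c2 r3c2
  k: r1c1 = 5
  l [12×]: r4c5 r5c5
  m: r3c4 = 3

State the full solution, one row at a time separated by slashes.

Cage k is a single given cell; hence r1c1 = 5.
Cage d is given, so r2c4 = 5.
Cage m is a single given cell, leaving r3c4 = 3.
Column 1 already has 5, so r5c1 = 2.
Row 5 already has 2, so r5c2 = 5.
Cage f is a single given cell, leaving r5c3 = 3.
Row 5 already has 2; hence r5c4 = 1.
3 is placed in row 5, leaving r5c5 = 4.
Cage b's pair has product 3, so r2c1 = 3.
Cage h's pair has sum 7; hence r2c5 = 2.
Row 3 already has 3, which forces r3c1 = 1.
The two cells of cage h must have sum 7, so r3c5 = 5.
1 is placed in column 1, which forces r4c1 = 4.
The 3 cells of cage g must have sum 10, which forces r4c3 = 5.
1 is placed in column 4, so r4c4 = 2.
Column 5 now contains 4, which forces r4c5 = 3.
Cage i needs sum 10, which forces r1c2 = 3.
Column 4 now contains 2, so r1c4 = 4.
Column 5 now contains 3, so r1c5 = 1.
Row 2 already has 2, which forces r2c2 = 4.
Row 2 now contains 4, leaving r2c3 = 1.
Cage j's pair has product 8, so r3c2 = 2.
Row 3 now contains 2, leaving r3c3 = 4.
Row 4 already has 2, which forces r4c2 = 1.
1 is placed in row 1, which forces r1c3 = 2.

5 3 2 4 1 / 3 4 1 5 2 / 1 2 4 3 5 / 4 1 5 2 3 / 2 5 3 1 4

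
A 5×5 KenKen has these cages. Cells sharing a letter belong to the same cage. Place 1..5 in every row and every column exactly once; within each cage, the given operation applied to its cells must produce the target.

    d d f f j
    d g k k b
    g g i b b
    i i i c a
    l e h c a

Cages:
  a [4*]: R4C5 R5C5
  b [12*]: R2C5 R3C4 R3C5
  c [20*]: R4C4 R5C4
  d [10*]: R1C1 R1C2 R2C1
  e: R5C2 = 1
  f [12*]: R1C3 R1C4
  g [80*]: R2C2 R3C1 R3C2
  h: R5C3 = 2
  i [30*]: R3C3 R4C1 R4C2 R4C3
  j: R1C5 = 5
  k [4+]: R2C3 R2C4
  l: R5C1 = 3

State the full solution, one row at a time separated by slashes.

Cage j is given, which forces R1C5 = 5.
The 3 cells of cage g must have product 80, leaving R2C2 = 4.
Cage g needs product 80; hence R3C1 = 4.
Cage g needs product 80, leaving R3C2 = 5.
L is a freebie; hence R5C1 = 3.
Cage e is a single given cell; hence R5C2 = 1.
Cage h is a single given cell, which forces R5C3 = 2.
Row 5 now contains 1, so R5C5 = 4.
Cage d needs product 10; hence R1C1 = 1.
Column 2 now contains 1, so R1C2 = 2.
Cage d has product 10, leaving R2C1 = 5.
The 3 cells of cage b must have product 12; hence R2C5 = 2.
The 3 cells of cage b must have product 12, which forces R3C4 = 2.
Cage b has product 12; hence R3C5 = 3.
Column 1 now contains 5, leaving R4C1 = 2.
Column 2 already has 2, so R4C2 = 3.
Cage c needs two cells with product 20, so R4C4 = 4.
Column 5 now contains 4; hence R4C5 = 1.
Row 5 already has 4, which forces R5C4 = 5.
Cage f needs two cells with product 12, so R1C3 = 4.
4 is placed in column 4, leaving R1C4 = 3.
Column 4 now contains 3, so R2C4 = 1.
Row 3 already has 3, so R3C3 = 1.
1 is placed in row 4, leaving R4C3 = 5.
1 is placed in row 2, so R2C3 = 3.

1 2 4 3 5 / 5 4 3 1 2 / 4 5 1 2 3 / 2 3 5 4 1 / 3 1 2 5 4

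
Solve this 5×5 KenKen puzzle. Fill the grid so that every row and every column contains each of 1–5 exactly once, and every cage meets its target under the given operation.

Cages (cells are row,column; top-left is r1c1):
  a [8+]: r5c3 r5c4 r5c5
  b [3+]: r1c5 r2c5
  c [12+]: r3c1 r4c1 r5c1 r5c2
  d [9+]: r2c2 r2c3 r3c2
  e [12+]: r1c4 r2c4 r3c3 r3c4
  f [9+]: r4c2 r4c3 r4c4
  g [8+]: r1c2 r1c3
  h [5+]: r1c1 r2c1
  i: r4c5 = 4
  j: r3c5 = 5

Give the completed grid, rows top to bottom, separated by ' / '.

1 5 3 4 2 / 4 3 2 5 1 / 3 4 1 2 5 / 2 1 5 3 4 / 5 2 4 1 3

J is a freebie; hence r3c5 = 5.
Cage i is a single given cell; hence r4c5 = 4.
In row 4, 2 can only go at r4c1, so r4c1 = 2.
In column 1, 3 can only go at r3c1, so r3c1 = 3.
In column 1, 5 can only go at r5c1, so r5c1 = 5.
Cage c needs sum 12, which forces r5c2 = 2.
The only place for 4 in column 2 is r3c2.
In row 1, 2 can only go at r1c5, so r1c5 = 2.
2 is placed in column 5, which forces r2c5 = 1.
Column 5 now contains 1, leaving r5c5 = 3.
Cage h needs two cells with sum 5, so r1c1 = 1.
1 is placed in row 2; hence r2c1 = 4.
1 is placed in row 2, which forces r2c2 = 3.
Cage d has sum 9; hence r2c3 = 2.
Row 2 already has 4, so r2c4 = 5.
Column 3 now contains 2, so r3c3 = 1.
Row 3 already has 1; hence r3c4 = 2.
Column 3 now contains 1; hence r5c3 = 4.
Row 5 already has 4, so r5c4 = 1.
Column 2 now contains 3, which forces r1c2 = 5.
The two cells of cage g must have sum 8, so r1c3 = 3.
Column 4 already has 5; hence r1c4 = 4.
The 3 cells of cage f must have sum 9, which forces r4c2 = 1.
The 3 cells of cage f must have sum 9; hence r4c3 = 5.
Column 4 already has 1, which forces r4c4 = 3.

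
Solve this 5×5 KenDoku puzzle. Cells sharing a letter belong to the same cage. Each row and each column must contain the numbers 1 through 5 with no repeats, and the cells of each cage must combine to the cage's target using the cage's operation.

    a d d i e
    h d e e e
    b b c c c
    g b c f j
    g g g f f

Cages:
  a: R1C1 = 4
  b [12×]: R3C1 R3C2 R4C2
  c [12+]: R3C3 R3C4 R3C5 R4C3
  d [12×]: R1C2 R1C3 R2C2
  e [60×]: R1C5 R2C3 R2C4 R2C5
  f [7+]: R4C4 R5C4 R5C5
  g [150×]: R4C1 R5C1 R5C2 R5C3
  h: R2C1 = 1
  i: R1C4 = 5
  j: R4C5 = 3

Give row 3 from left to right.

3 1 5 4 2

Cage a is given; hence R1C1 = 4.
I is a freebie; hence R1C4 = 5.
H is a freebie, leaving R2C1 = 1.
The 4 cells of cage g must have product 150, leaving R4C1 = 5.
J is a freebie; hence R4C5 = 3.
Column 2 needs a 5, and only R5C2 is open for it.
Cage f needs sum 7, leaving R4C4 = 2.
Cage b has product 12, so R3C1 = 3.
Column 1 now contains 3; hence R5C1 = 2.
Row 5 already has 2, so R5C3 = 3.
Cage d has product 12, leaving R1C2 = 3.
Cage e needs product 60; hence R2C4 = 3.
In column 2, 2 can only go at R2C2, so R2C2 = 2.
Cage d needs product 12; hence R1C3 = 2.
The 4 cells of cage e must have product 60, which forces R1C5 = 1.
Column 3 now contains 2, which forces R3C3 = 5.
5 is placed in row 3, leaving R3C5 = 2.
Column 5 already has 1; hence R5C5 = 4.
Column 3 now contains 5; hence R2C3 = 4.
Column 5 already has 4, which forces R2C5 = 5.
Column 3 already has 4, which forces R4C3 = 1.
Row 5 already has 4, which forces R5C4 = 1.
The 3 cells of cage b must have product 12, leaving R3C2 = 1.
Column 4 now contains 1, so R3C4 = 4.
Row 4 now contains 1, leaving R4C2 = 4.
The full grid is 4 3 2 5 1 / 1 2 4 3 5 / 3 1 5 4 2 / 5 4 1 2 3 / 2 5 3 1 4.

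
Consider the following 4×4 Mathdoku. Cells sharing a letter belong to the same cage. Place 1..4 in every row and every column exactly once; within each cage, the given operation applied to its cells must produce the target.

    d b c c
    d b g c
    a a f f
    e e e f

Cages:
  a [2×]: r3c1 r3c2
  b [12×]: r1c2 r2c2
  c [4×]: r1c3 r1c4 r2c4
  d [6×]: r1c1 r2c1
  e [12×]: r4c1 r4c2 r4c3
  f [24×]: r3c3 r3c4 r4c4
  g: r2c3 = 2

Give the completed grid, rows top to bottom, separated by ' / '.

2 3 1 4 / 3 4 2 1 / 1 2 4 3 / 4 1 3 2

Cage g is given, which forces r2c3 = 2.
Row 2 now contains 2, which forces r2c4 = 1.
Cage d needs two cells with product 6, which forces r1c1 = 2.
Column 3 already has 2, so r1c3 = 1.
Column 4 now contains 1, so r1c4 = 4.
Row 2 now contains 2, which forces r2c1 = 3.
Row 2 now contains 3, so r2c2 = 4.
2 is placed in column 1, which forces r3c1 = 1.
Row 3 now contains 1, leaving r3c2 = 2.
Row 3 already has 2, which forces r3c4 = 3.
1 is placed in column 1, leaving r4c1 = 4.
Row 4 already has 4, leaving r4c3 = 3.
Column 4 now contains 3, which forces r4c4 = 2.
Row 1 already has 4, which forces r1c2 = 3.
Row 3 now contains 3, so r3c3 = 4.
3 is placed in row 4, which forces r4c2 = 1.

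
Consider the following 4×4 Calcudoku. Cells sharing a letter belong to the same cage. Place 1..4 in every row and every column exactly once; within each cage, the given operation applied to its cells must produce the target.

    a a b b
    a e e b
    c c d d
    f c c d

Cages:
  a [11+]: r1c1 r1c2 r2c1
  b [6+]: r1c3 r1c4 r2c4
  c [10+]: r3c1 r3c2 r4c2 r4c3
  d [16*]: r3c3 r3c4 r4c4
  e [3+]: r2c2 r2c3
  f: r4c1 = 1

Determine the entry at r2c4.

3

The 3 cells of cage a must have sum 11; hence r1c1 = 3.
The 3 cells of cage a must have sum 11, which forces r1c2 = 4.
Cage a has sum 11, which forces r2c1 = 4.
Cage f is a single given cell; hence r4c1 = 1.
Cage b has sum 6, which forces r2c4 = 3.
Column 1 already has 1, which forces r3c1 = 2.
Row 3 now contains 2, so r3c3 = 4.
Row 3 now contains 4, leaving r3c4 = 1.
Column 3 now contains 4, so r4c3 = 3.
The 3 cells of cage b must have sum 6, so r1c3 = 1.
Column 4 now contains 1, so r1c4 = 2.
Column 3 already has 1, which forces r2c3 = 2.
Row 3 now contains 1, which forces r3c2 = 3.
Row 4 now contains 3, which forces r4c2 = 2.
Cage d needs product 16, so r4c4 = 4.
2 is placed in row 2, leaving r2c2 = 1.
Completed grid: 3 4 1 2 / 4 1 2 3 / 2 3 4 1 / 1 2 3 4.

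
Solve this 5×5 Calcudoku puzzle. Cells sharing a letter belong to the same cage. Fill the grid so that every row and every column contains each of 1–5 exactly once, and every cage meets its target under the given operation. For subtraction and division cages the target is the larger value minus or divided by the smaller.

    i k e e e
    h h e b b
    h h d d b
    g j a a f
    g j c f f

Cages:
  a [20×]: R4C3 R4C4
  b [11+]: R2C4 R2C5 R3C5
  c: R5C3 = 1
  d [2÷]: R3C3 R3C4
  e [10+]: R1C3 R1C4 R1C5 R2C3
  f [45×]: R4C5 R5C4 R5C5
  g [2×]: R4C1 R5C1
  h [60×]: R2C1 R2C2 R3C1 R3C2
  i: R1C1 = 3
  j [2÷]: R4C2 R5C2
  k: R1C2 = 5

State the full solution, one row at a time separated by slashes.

Cage i is a single given cell, which forces R1C1 = 3.
K is a freebie; hence R1C2 = 5.
Cage f has product 45, so R4C5 = 3.
C is a freebie; hence R5C3 = 1.
The 3 cells of cage f must have product 45, which forces R5C4 = 3.
Cage f needs product 45, which forces R5C5 = 5.
Cage e has sum 10, so R2C3 = 3.
Cage b has sum 11, leaving R2C4 = 5.
Cage g's pair has product 2; hence R4C1 = 1.
5 is placed in column 4, leaving R4C4 = 4.
Row 5 now contains 1, which forces R5C1 = 2.
2 is placed in row 5, so R5C2 = 4.
Column 1 already has 2, so R2C1 = 4.
Cage h has product 60, which forces R2C2 = 1.
4 is placed in row 2, so R2C5 = 2.
Cage h needs product 60, which forces R3C1 = 5.
Cage h needs product 60; hence R3C2 = 3.
2 is placed in column 5, leaving R3C5 = 4.
Row 4 already has 4, which forces R4C2 = 2.
Row 4 already has 4; hence R4C3 = 5.
The 4 cells of cage e must have sum 10, which forces R1C3 = 4.
The 4 cells of cage e must have sum 10, leaving R1C4 = 2.
Column 5 already has 4; hence R1C5 = 1.
Row 3 already has 4, leaving R3C3 = 2.
The two cells of cage d must have quotient 2, leaving R3C4 = 1.

3 5 4 2 1 / 4 1 3 5 2 / 5 3 2 1 4 / 1 2 5 4 3 / 2 4 1 3 5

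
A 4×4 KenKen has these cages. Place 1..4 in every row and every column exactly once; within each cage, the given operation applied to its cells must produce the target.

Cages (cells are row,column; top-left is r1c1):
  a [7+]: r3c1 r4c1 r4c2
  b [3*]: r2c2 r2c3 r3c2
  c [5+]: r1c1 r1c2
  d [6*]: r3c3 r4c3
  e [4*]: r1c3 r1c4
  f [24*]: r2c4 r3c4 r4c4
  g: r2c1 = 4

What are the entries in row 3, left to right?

Cage g is a single given cell; hence r2c1 = 4.
Cage b has product 3, so r2c2 = 3.
Cage b needs product 3; hence r2c3 = 1.
Row 2 already has 3, so r2c4 = 2.
Cage b has product 3, leaving r3c2 = 1.
1 is placed in column 3; hence r1c3 = 4.
The two cells of cage e must have product 4; hence r1c4 = 1.
Cage a needs sum 7, which forces r3c1 = 2.
2 is placed in row 3, so r3c3 = 3.
Row 3 now contains 3, which forces r3c4 = 4.
Column 3 already has 3, leaving r4c3 = 2.
Column 4 already has 4, which forces r4c4 = 3.
1 is placed in row 1; hence r1c1 = 3.
4 is placed in row 1, so r1c2 = 2.
Row 4 already has 3, which forces r4c1 = 1.
Row 4 now contains 2, leaving r4c2 = 4.
The full grid is 3 2 4 1 / 4 3 1 2 / 2 1 3 4 / 1 4 2 3.

2 1 3 4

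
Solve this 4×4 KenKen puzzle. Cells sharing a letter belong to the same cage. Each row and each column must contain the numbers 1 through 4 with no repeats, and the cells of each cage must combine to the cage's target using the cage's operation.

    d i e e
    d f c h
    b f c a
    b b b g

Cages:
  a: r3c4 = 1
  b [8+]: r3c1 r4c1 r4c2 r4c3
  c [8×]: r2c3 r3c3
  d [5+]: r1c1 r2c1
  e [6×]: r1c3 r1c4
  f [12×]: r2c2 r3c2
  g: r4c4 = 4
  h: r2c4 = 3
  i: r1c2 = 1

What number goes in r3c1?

2

I is a freebie; hence r1c2 = 1.
Cage h is a single given cell; hence r2c4 = 3.
A is a freebie; hence r3c4 = 1.
Cage g is given, so r4c4 = 4.
The two cells of cage e must have product 6, leaving r1c3 = 3.
Column 4 already has 3, so r1c4 = 2.
3 is placed in row 2, which forces r2c2 = 4.
Row 2 already has 4; hence r2c3 = 2.
1 is placed in row 3, so r3c1 = 2.
The two cells of cage f must have product 12, so r3c2 = 3.
2 is placed in column 3, so r3c3 = 4.
3 is placed in column 2, so r4c2 = 2.
2 is placed in column 3; hence r4c3 = 1.
3 is placed in row 1, which forces r1c1 = 4.
Row 2 now contains 2; hence r2c1 = 1.
1 is placed in row 4, which forces r4c1 = 3.
The full grid is 4 1 3 2 / 1 4 2 3 / 2 3 4 1 / 3 2 1 4.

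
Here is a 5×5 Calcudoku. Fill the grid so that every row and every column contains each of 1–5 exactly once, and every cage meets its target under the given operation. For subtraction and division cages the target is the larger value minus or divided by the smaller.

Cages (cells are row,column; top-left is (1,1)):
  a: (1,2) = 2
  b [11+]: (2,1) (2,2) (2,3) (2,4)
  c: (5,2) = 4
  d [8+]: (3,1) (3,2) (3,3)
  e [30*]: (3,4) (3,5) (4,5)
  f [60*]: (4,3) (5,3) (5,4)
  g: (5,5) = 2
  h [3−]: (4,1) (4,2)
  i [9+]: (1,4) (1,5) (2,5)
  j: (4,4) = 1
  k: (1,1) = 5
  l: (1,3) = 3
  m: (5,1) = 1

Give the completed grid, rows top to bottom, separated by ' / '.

Cage k is given; hence (1,1) = 5.
Cage a is given, so (1,2) = 2.
Cage l is given, which forces (1,3) = 3.
Cage j is a single given cell, which forces (4,4) = 1.
Cage m is a single given cell; hence (5,1) = 1.
C is a freebie; hence (5,2) = 4.
Row 5 now contains 4; hence (5,3) = 5.
Row 5 already has 5; hence (5,4) = 3.
G is a freebie, leaving (5,5) = 2.
1 is placed in column 4, leaving (1,4) = 4.
Cage i has sum 9, which forces (1,5) = 1.
The 3 cells of cage i must have sum 9, leaving (2,5) = 4.
Cage e has product 30, so (3,4) = 2.
Cage h needs two cells with difference 3, which forces (4,1) = 2.
Column 2 now contains 4, which forces (4,2) = 5.
5 is placed in column 3, so (4,3) = 4.
5 is placed in row 4, which forces (4,5) = 3.
Column 1 already has 2, leaving (2,1) = 3.
Cage b has sum 11, so (2,2) = 1.
Cage b needs sum 11, so (2,3) = 2.
Column 4 already has 2, which forces (2,4) = 5.
Cage d needs sum 8, which forces (3,1) = 4.
Cage d needs sum 8, which forces (3,2) = 3.
4 is placed in column 3, so (3,3) = 1.
Column 5 now contains 3, leaving (3,5) = 5.

5 2 3 4 1 / 3 1 2 5 4 / 4 3 1 2 5 / 2 5 4 1 3 / 1 4 5 3 2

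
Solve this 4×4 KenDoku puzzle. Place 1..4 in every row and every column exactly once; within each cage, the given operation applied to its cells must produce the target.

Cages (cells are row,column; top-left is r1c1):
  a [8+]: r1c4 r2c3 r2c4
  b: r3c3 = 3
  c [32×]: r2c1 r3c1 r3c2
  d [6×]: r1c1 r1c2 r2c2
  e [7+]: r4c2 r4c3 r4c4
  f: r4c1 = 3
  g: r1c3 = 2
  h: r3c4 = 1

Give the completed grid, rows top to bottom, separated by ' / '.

G is a freebie, which forces r1c3 = 2.
Cage c has product 32, leaving r2c1 = 4.
The 3 cells of cage c must have product 32, so r3c1 = 2.
Cage c has product 32; hence r3c2 = 4.
Cage b is a single given cell; hence r3c3 = 3.
Cage h is given; hence r3c4 = 1.
Cage f is a single given cell, which forces r4c1 = 3.
Column 1 now contains 3, leaving r1c1 = 1.
Cage d has product 6, leaving r1c2 = 3.
Cage a has sum 8, leaving r1c4 = 4.
Cage d needs product 6; hence r2c2 = 2.
Column 3 already has 3, leaving r2c3 = 1.
Cage a has sum 8, which forces r2c4 = 3.
Column 2 now contains 2; hence r4c2 = 1.
Column 3 now contains 1, leaving r4c3 = 4.
Column 4 now contains 4, so r4c4 = 2.

1 3 2 4 / 4 2 1 3 / 2 4 3 1 / 3 1 4 2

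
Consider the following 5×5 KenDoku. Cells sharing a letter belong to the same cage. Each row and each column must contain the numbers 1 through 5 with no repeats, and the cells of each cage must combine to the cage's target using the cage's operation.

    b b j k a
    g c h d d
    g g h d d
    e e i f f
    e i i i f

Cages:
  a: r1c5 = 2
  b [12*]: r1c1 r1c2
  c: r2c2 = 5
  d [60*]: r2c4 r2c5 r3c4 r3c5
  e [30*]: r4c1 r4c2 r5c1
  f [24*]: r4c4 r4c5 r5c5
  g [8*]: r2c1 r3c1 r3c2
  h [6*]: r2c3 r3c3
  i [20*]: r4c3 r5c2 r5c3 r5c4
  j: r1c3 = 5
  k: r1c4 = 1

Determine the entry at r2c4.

3

Cage j is a single given cell, so r1c3 = 5.
Cage k is a single given cell, which forces r1c4 = 1.
Cage a is a single given cell, which forces r1c5 = 2.
Cage c is a single given cell, leaving r2c2 = 5.
Cage f has product 24; hence r4c4 = 2.
Cage i needs product 20, so r5c4 = 5.
Cage d has product 60, leaving r2c5 = 1.
Cage d needs product 60, which forces r3c5 = 5.
Cage e needs product 30; hence r4c1 = 5.
Row 4 now contains 2, which forces r4c2 = 3.
Row 4 now contains 2, leaving r4c3 = 1.
Row 4 now contains 3, leaving r4c5 = 4.
Cage e has product 30; hence r5c1 = 2.
Cage i has product 20, which forces r5c2 = 1.
Cage i has product 20, which forces r5c3 = 4.
Column 5 already has 4, which forces r5c5 = 3.
Cage b needs two cells with product 12; hence r1c1 = 3.
Column 2 now contains 3; hence r1c2 = 4.
2 is placed in column 1; hence r2c1 = 4.
Row 2 already has 4, so r2c4 = 3.
Cage g needs product 8, so r3c1 = 1.
Cage g needs product 8, leaving r3c2 = 2.
Row 3 already has 2, leaving r3c3 = 3.
Column 4 now contains 3, which forces r3c4 = 4.
Row 2 now contains 3; hence r2c3 = 2.
Completed grid: 3 4 5 1 2 / 4 5 2 3 1 / 1 2 3 4 5 / 5 3 1 2 4 / 2 1 4 5 3.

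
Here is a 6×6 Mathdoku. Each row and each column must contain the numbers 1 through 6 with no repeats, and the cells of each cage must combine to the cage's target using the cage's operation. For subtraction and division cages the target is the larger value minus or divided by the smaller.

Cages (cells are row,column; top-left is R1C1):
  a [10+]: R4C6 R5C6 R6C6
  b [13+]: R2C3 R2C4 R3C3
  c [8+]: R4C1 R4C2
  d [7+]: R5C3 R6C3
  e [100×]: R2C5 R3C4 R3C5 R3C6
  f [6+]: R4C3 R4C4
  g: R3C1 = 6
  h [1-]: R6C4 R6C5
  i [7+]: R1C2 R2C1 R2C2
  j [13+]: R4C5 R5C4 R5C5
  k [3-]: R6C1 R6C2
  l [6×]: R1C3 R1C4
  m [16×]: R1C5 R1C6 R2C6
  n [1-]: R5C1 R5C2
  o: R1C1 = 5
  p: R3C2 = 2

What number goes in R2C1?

3

Cage o is given, so R1C1 = 5.
The 4 cells of cage e must have product 100, which forces R2C5 = 5.
Cage g is given, so R3C1 = 6.
Cage p is a single given cell, so R3C2 = 2.
In row 2, 1 can only go at R2C2, so R2C2 = 1.
In row 3, 3 can only go at R3C3, so R3C3 = 3.
The only place for 3 in row 2 is R2C1.
Cage i has sum 7, leaving R1C2 = 3.
3 is placed in column 1, which forces R4C1 = 2.
The two cells of cage c must have sum 8, which forces R4C2 = 6.
Column 1 now contains 2, leaving R5C1 = 4.
Column 2 now contains 3, leaving R5C2 = 5.
Column 1 now contains 2; hence R6C1 = 1.
Column 2 now contains 5; hence R6C2 = 4.
Cage j needs sum 13, which forces R4C5 = 4.
Column 5 now contains 4, so R1C5 = 2.
Cage m needs product 16, which forces R1C6 = 4.
Cage m has product 16, leaving R2C6 = 2.
Column 5 now contains 4; hence R3C5 = 1.
4 is placed in column 6; hence R3C6 = 5.
Row 3 already has 5, which forces R3C4 = 4.
Cage b has sum 13, leaving R2C3 = 4.
4 is placed in column 4, which forces R2C4 = 6.
Column 4 now contains 6; hence R5C4 = 3.
3 is placed in row 5, so R5C5 = 6.
Row 5 now contains 6, which forces R5C6 = 1.
Column 5 now contains 6, which forces R6C5 = 3.
Row 6 now contains 3, which forces R6C6 = 6.
Cage l needs two cells with product 6, so R1C3 = 6.
Column 4 now contains 6, which forces R1C4 = 1.
1 is placed in column 4, so R4C4 = 5.
Column 6 already has 1, which forces R4C6 = 3.
1 is placed in row 5, leaving R5C3 = 2.
Row 6 already has 6, which forces R6C3 = 5.
Cage h needs two cells with difference 1; hence R6C4 = 2.
Row 4 already has 5, which forces R4C3 = 1.
The full grid is 5 3 6 1 2 4 / 3 1 4 6 5 2 / 6 2 3 4 1 5 / 2 6 1 5 4 3 / 4 5 2 3 6 1 / 1 4 5 2 3 6.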